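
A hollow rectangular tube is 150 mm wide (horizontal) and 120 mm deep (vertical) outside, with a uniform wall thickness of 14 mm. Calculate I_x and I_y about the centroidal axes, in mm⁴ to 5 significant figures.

Decompose the section into non-overlapping parts with the origin at the bottom-left of its bounding rectangle.
Outer rectangle: 150 × 120, A = 18 000 mm², y = 60 mm, Ī = 21 600 000 mm⁴.
Inner void (subtracted): 122 × 92, A = 11 224 mm², y = 60 mm, Ī = 7 916 661 mm⁴.
By symmetry the centroid is at mid-height, ȳ = 60 mm.
All pieces are centred on the centroidal x-axis, so I = ΣĪ (holes subtracted) = 13 683 339 mm⁴.
Repeating about the centroidal y-axis gives I_y = 19 828 499 mm⁴.

I_x ≈ 1.3683 × 10⁷ mm⁴, I_y ≈ 1.9828 × 10⁷ mm⁴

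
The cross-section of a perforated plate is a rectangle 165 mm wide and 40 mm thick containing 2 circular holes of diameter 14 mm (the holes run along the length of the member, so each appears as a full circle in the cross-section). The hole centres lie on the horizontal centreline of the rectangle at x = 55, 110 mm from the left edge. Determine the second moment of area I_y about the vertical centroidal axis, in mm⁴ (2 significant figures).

Split into non-overlapping primitives; take the origin at the lower-left of the bounding box.
Plate: 165 × 40, A = 6 600 mm², x = 82.5 mm, Ī = 14 973 750 mm⁴.
Hole 1 (subtracted): ⌀14, A = 153.9 mm², x = 55 mm, Ī = 1 886 mm⁴.
Hole 2 (subtracted): ⌀14, A = 153.9 mm², x = 110 mm, Ī = 1 886 mm⁴.
By symmetry the centroid is at mid-width, x̄ = 82.5 mm.
Transfer each piece to the vertical centroidal axis using Ī + A·d² with d = x − 82.5:
  plate: d = 0 mm → contributes +14 973 750 mm⁴
  hole 1: d = -27.5 mm → contributes −118 301 mm⁴
  hole 2: d = 27.5 mm → contributes −118 301 mm⁴
Total I = 14 737 147 mm⁴.

I_y ≈ 1.5 × 10⁷ mm⁴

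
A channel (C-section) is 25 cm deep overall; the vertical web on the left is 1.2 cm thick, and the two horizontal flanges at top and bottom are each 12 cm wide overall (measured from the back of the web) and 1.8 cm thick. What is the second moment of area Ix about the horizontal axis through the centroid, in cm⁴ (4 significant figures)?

Ix ≈ 6805 cm⁴

Treat the section as a set of non-overlapping primitives; coordinates are from the bounding-box lower-left.
Web: 1.2 × 25, A = 30 cm², y = 12.5 cm, Ī = 1562.5 cm⁴.
Top flange (beyond web): 10.8 × 1.8, A = 19.44 cm², y = 24.1 cm, Ī = 5.2488 cm⁴.
Bottom flange (beyond web): 10.8 × 1.8, A = 19.44 cm², y = 0.9 cm, Ī = 5.2488 cm⁴.
By symmetry the centroid is at mid-height, ȳ = 12.5 cm.
Transfer each piece to the horizontal axis through the centroid using Ī + A·d² with d = y − 12.5:
  web: d = 0 cm → contributes +1562.5 cm⁴
  top flange (beyond web): d = 11.6 cm → contributes +2621.1 cm⁴
  bottom flange (beyond web): d = -11.6 cm → contributes +2621.1 cm⁴
Total I = 6804.69 cm⁴.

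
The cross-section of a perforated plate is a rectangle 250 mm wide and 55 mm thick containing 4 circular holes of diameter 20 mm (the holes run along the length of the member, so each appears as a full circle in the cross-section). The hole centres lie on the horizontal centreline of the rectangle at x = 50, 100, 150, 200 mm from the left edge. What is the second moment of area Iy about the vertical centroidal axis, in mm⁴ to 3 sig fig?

Treat the section as a set of non-overlapping primitives; coordinates are from the bounding-box lower-left.
Plate: 250 × 55, A = 13 750 mm², x = 125 mm, Ī = 71 614 583 mm⁴.
Hole 1 (subtracted): ⌀20, A = 314.16 mm², x = 50 mm, Ī = 7 854 mm⁴.
Hole 2 (subtracted): ⌀20, A = 314.16 mm², x = 100 mm, Ī = 7 854 mm⁴.
Hole 3 (subtracted): ⌀20, A = 314.16 mm², x = 150 mm, Ī = 7 854 mm⁴.
Hole 4 (subtracted): ⌀20, A = 314.16 mm², x = 200 mm, Ī = 7 854 mm⁴.
By symmetry the centroid is at mid-width, x̄ = 125 mm.
Transfer each piece to the vertical centroidal axis using Ī + A·d² with d = x − 125:
  plate: d = 0 mm → contributes +71 614 583 mm⁴
  hole 1: d = -75 mm → contributes −1 775 000 mm⁴
  hole 2: d = -25 mm → contributes −204 204 mm⁴
  hole 3: d = 25 mm → contributes −204 204 mm⁴
  hole 4: d = 75 mm → contributes −1 775 000 mm⁴
Total I = 67 656 177 mm⁴.

Iy ≈ 6.77 × 10⁷ mm⁴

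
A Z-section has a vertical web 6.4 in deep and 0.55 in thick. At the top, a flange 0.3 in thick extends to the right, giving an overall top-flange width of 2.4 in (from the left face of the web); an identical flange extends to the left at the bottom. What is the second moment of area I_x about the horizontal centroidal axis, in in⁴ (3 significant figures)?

I_x ≈ 22.3 in⁴

Split into non-overlapping primitives; take the origin at the lower-left of the bounding box.
Web: 0.55 × 6.4, A = 3.52 in², y = 3.2 in, Ī = 12.015 in⁴.
Top flange (beyond web): 1.85 × 0.3, A = 0.555 in², y = 6.25 in, Ī = 0.0041625 in⁴.
Bottom flange (beyond web): 1.85 × 0.3, A = 0.555 in², y = 0.15 in, Ī = 0.0041625 in⁴.
Centroid: ȳ = ΣA·y / ΣA = 3.2 in.
Transfer each piece to the horizontal centroidal axis using Ī + A·d² with d = y − 3.2:
  web: d = 0 in → contributes +12.015 in⁴
  top flange (beyond web): d = 3.05 in → contributes +5.1671 in⁴
  bottom flange (beyond web): d = -3.05 in → contributes +5.1671 in⁴
Total I = 22.349 in⁴.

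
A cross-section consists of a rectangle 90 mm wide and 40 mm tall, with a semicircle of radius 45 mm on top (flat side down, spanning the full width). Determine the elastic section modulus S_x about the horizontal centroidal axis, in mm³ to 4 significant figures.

S_x ≈ 7.526 × 10⁴ mm³

Treat the section as a set of non-overlapping primitives; coordinates are from the bounding-box lower-left.
Rectangular body: 90 × 40, A = 3 600 mm², y = 20 mm, Ī = 480 000 mm⁴.
Semicircular cap: semicircle r = 45, A = 3180.86 mm², y = 59.0986 mm, Ī = 450 072 mm⁴.
Centroid: ȳ = ΣA·y / ΣA = 38.3409 mm.
Transfer each piece to the horizontal centroidal axis using Ī + A·d² with d = y − 38.3409:
  rectangular body: d = -18.3409 mm → contributes +1 691 002 mm⁴
  semicircular cap: d = 20.7577 mm → contributes +1 820 645 mm⁴
Total I = 3 511 647 mm⁴.
Extreme fibre distance c = 46.6591 mm; S = I/c = 75261.8 mm³.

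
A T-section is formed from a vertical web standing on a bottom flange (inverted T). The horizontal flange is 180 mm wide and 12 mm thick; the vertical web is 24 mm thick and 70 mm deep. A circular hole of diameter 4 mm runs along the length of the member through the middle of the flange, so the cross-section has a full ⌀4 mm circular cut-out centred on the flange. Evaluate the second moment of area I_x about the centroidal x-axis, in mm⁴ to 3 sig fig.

I_x ≈ 2.30 × 10⁶ mm⁴

Split into non-overlapping primitives; take the origin at the lower-left of the bounding box.
Flange: 180 × 12, A = 2 160 mm², y = 6 mm, Ī = 25 920 mm⁴.
Web: 24 × 70, A = 1 680 mm², y = 47 mm, Ī = 686 000 mm⁴.
Hole (subtracted): ⌀4, A = 12.566 mm², y = 6 mm, Ī = 12.566 mm⁴.
Centroid: ȳ = ΣA·y / ΣA = 23.996 mm.
Transfer each piece to the centroidal x-axis using Ī + A·d² with d = y − 23.996:
  flange: d = -17.996 mm → contributes +725 480 mm⁴
  web: d = 23.004 mm → contributes +1 574 999 mm⁴
  hole: d = -17.996 mm → contributes −4082.4 mm⁴
Total I = 2 296 396 mm⁴.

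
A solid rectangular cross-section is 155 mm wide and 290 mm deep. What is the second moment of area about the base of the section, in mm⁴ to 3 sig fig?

I_base ≈ 1.26 × 10⁹ mm⁴

The section: 155 × 290, A = 44 950 mm², y = 145 mm, Ī = 315 024 583 mm⁴.
Transfer it to the base of the section using Ī + A·d² with d = y − 0:
  the section: d = 145 mm → contributes +1 260 098 333 mm⁴
Total I = 1 260 098 333 mm⁴.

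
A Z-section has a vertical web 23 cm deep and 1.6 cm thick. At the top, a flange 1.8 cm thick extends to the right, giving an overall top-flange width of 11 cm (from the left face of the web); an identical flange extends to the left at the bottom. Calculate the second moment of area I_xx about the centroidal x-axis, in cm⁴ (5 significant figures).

Decompose the section into non-overlapping parts with the origin at the bottom-left of its bounding rectangle.
Web: 1.6 × 23, A = 36.8 cm², y = 11.5 cm, Ī = 1622.267 cm⁴.
Top flange (beyond web): 9.4 × 1.8, A = 16.92 cm², y = 22.1 cm, Ī = 4.5684 cm⁴.
Bottom flange (beyond web): 9.4 × 1.8, A = 16.92 cm², y = 0.9 cm, Ī = 4.5684 cm⁴.
Centroid: ȳ = ΣA·y / ΣA = 11.5 cm.
Transfer each piece to the centroidal x-axis using Ī + A·d² with d = y − 11.5:
  web: d = 0 cm → contributes +1622.267 cm⁴
  top flange (beyond web): d = 10.6 cm → contributes +1905.7 cm⁴
  bottom flange (beyond web): d = -10.6 cm → contributes +1905.7 cm⁴
Total I = 5433.666 cm⁴.

I_xx ≈ 5433.7 cm⁴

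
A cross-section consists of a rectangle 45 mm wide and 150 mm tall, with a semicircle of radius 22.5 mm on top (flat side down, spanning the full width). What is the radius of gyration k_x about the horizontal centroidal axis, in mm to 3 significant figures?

Split into non-overlapping primitives; take the origin at the lower-left of the bounding box.
Rectangular body: 45 × 150, A = 6 750 mm², y = 75 mm, Ī = 12 656 250 mm⁴.
Semicircular cap: semicircle r = 22.5, A = 795.22 mm², y = 159.55 mm, Ī = 28 130 mm⁴.
Centroid: ȳ = ΣA·y / ΣA = 83.911 mm.
Transfer each piece to the horizontal centroidal axis using Ī + A·d² with d = y − 83.911:
  rectangular body: d = -8.9109 mm → contributes +13 192 232 mm⁴
  semicircular cap: d = 75.638 mm → contributes +4 577 687 mm⁴
Total I = 17 769 919 mm⁴.
Radius of gyration: k = √(I/A) = √(17 769 919 / 7545.2) = 48.53 mm.

k_x ≈ 48.5 mm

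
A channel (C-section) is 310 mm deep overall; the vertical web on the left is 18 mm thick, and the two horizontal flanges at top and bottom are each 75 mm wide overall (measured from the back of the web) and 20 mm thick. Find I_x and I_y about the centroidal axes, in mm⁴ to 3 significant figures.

Treat the section as a set of non-overlapping primitives; coordinates are from the bounding-box lower-left.
Web: 18 × 310, A = 5 580 mm², y = 155 mm, Ī = 44 686 500 mm⁴.
Top flange (beyond web): 57 × 20, A = 1 140 mm², y = 300 mm, Ī = 38 000 mm⁴.
Bottom flange (beyond web): 57 × 20, A = 1 140 mm², y = 10 mm, Ī = 38 000 mm⁴.
By symmetry the centroid is at mid-height, ȳ = 155 mm.
Transfer each piece to the centroidal x-axis using Ī + A·d² with d = y − 155:
  web: d = 0 mm → contributes +44 686 500 mm⁴
  top flange (beyond web): d = 145 mm → contributes +24 006 500 mm⁴
  bottom flange (beyond web): d = -145 mm → contributes +24 006 500 mm⁴
Total I = 92 699 500 mm⁴.
For the y-axis: x̄ = 19.878 mm.
Repeating about the centroidal y-axis gives I_y = 3 044 163 mm⁴.

I_x ≈ 9.27 × 10⁷ mm⁴, I_y ≈ 3.04 × 10⁶ mm⁴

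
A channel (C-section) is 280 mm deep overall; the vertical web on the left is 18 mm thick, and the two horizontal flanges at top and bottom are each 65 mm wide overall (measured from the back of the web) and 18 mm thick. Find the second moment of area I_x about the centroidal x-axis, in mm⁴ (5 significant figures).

Treat the section as a set of non-overlapping primitives; coordinates are from the bounding-box lower-left.
Web: 18 × 280, A = 5 040 mm², y = 140 mm, Ī = 32 928 000 mm⁴.
Top flange (beyond web): 47 × 18, A = 846 mm², y = 271 mm, Ī = 22 842 mm⁴.
Bottom flange (beyond web): 47 × 18, A = 846 mm², y = 9 mm, Ī = 22 842 mm⁴.
By symmetry the centroid is at mid-height, ȳ = 140 mm.
Transfer each piece to the centroidal x-axis using Ī + A·d² with d = y − 140:
  web: d = 0 mm → contributes +32 928 000 mm⁴
  top flange (beyond web): d = 131 mm → contributes +14 541 048 mm⁴
  bottom flange (beyond web): d = -131 mm → contributes +14 541 048 mm⁴
Total I = 62 010 096 mm⁴.

I_x ≈ 6.2010 × 10⁷ mm⁴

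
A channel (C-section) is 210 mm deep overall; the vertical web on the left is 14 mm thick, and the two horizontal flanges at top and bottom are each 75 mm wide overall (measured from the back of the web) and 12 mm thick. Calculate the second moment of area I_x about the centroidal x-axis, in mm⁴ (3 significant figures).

Treat the section as a set of non-overlapping primitives; coordinates are from the bounding-box lower-left.
Web: 14 × 210, A = 2 940 mm², y = 105 mm, Ī = 10 804 500 mm⁴.
Top flange (beyond web): 61 × 12, A = 732 mm², y = 204 mm, Ī = 8 784 mm⁴.
Bottom flange (beyond web): 61 × 12, A = 732 mm², y = 6 mm, Ī = 8 784 mm⁴.
By symmetry the centroid is at mid-height, ȳ = 105 mm.
Transfer each piece to the centroidal x-axis using Ī + A·d² with d = y − 105:
  web: d = 0 mm → contributes +10 804 500 mm⁴
  top flange (beyond web): d = 99 mm → contributes +7 183 116 mm⁴
  bottom flange (beyond web): d = -99 mm → contributes +7 183 116 mm⁴
Total I = 25 170 732 mm⁴.

I_x ≈ 2.52 × 10⁷ mm⁴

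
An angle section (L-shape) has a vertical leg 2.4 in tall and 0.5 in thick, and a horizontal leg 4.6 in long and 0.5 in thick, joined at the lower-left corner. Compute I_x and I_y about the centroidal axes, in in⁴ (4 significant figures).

Decompose the section into non-overlapping parts with the origin at the bottom-left of its bounding rectangle.
Vertical leg: 0.5 × 2.4, A = 1.2 in², y = 1.2 in, Ī = 0.576 in⁴.
Horizontal leg (remainder): 4.1 × 0.5, A = 2.05 in², y = 0.25 in, Ī = 0.0427083 in⁴.
Centroid: ȳ = ΣA·y / ΣA = 0.600769 in.
Transfer each piece to the centroidal x-axis using Ī + A·d² with d = y − 0.600769:
  vertical leg: d = 0.599231 in → contributes +1.00689 in⁴
  horizontal leg (remainder): d = -0.350769 in → contributes +0.294938 in⁴
Total I = 1.30183 in⁴.
For the y-axis: x̄ = 1.70077 in.
Repeating about the centroidal y-axis gives I_y = 6.90083 in⁴.

I_x ≈ 1.302 in⁴, I_y ≈ 6.901 in⁴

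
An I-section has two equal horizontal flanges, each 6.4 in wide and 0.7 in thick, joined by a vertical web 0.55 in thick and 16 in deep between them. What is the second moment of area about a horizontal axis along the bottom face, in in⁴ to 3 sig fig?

I_base ≈ 2160 in⁴

Treat the section as a set of non-overlapping primitives; coordinates are from the bounding-box lower-left.
Bottom flange: 6.4 × 0.7, A = 4.48 in², y = 0.35 in, Ī = 0.18293 in⁴.
Web: 0.55 × 16, A = 8.8 in², y = 8.7 in, Ī = 187.73 in⁴.
Top flange: 6.4 × 0.7, A = 4.48 in², y = 17.05 in, Ī = 0.18293 in⁴.
Transfer each piece to the base of the section using Ī + A·d² with d = y − 0:
  bottom flange: d = 0.35 in → contributes +0.73173 in⁴
  web: d = 8.7 in → contributes +853.81 in⁴
  top flange: d = 17.05 in → contributes +1302.5 in⁴
Total I = 2157.1 in⁴.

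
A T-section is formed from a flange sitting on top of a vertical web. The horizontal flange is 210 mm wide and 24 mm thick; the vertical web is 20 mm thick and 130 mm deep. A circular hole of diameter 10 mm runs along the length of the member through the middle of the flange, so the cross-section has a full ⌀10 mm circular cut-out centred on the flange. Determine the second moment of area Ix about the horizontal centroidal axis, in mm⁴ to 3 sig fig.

Break the section into simple shapes (no overlaps), measuring from the bottom-left corner of the bounding box.
Flange: 210 × 24, A = 5 040 mm², y = 142 mm, Ī = 241 920 mm⁴.
Web: 20 × 130, A = 2 600 mm², y = 65 mm, Ī = 3 661 667 mm⁴.
Hole (subtracted): ⌀10, A = 78.54 mm², y = 142 mm, Ī = 490.87 mm⁴.
Centroid: ȳ = ΣA·y / ΣA = 115.52 mm.
Transfer each piece to the horizontal centroidal axis using Ī + A·d² with d = y − 115.52:
  flange: d = 26.476 mm → contributes +3 774 950 mm⁴
  web: d = -50.524 mm → contributes +10 298 524 mm⁴
  hole: d = 26.476 mm → contributes −55 547 mm⁴
Total I = 14 017 927 mm⁴.

Ix ≈ 1.40 × 10⁷ mm⁴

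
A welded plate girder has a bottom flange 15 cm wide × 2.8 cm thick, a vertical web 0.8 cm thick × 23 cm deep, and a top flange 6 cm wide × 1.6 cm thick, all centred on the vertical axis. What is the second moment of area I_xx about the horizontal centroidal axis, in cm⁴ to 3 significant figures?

Split into non-overlapping primitives; take the origin at the lower-left of the bounding box.
Bottom plate: 15 × 2.8, A = 42 cm², y = 1.4 cm, Ī = 27.44 cm⁴.
Web plate: 0.8 × 23, A = 18.4 cm², y = 14.3 cm, Ī = 811.13 cm⁴.
Top plate: 6 × 1.6, A = 9.6 cm², y = 26.6 cm, Ī = 2.048 cm⁴.
Centroid: ȳ = ΣA·y / ΣA = 8.2469 cm.
Transfer each piece to the horizontal centroidal axis using Ī + A·d² with d = y − 8.2469:
  bottom plate: d = -6.8469 cm → contributes +1996.4 cm⁴
  web plate: d = 6.0531 cm → contributes +1485.3 cm⁴
  top plate: d = 18.353 cm → contributes +3235.7 cm⁴
Total I = 6717.4 cm⁴.

I_xx ≈ 6720 cm⁴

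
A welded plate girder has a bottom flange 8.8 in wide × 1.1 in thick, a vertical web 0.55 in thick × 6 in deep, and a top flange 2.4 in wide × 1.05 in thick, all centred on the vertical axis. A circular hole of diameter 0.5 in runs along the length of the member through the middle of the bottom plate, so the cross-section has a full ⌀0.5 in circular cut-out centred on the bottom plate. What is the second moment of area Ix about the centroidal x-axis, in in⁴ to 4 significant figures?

Break the section into simple shapes (no overlaps), measuring from the bottom-left corner of the bounding box.
Bottom plate: 8.8 × 1.1, A = 9.68 in², y = 0.55 in, Ī = 0.976067 in⁴.
Web plate: 0.55 × 6, A = 3.3 in², y = 4.1 in, Ī = 9.9 in⁴.
Top plate: 2.4 × 1.05, A = 2.52 in², y = 7.625 in, Ī = 0.231525 in⁴.
Hole (subtracted): ⌀0.5, A = 0.19635 in², y = 0.55 in, Ī = 0.00306796 in⁴.
Centroid: ȳ = ΣA·y / ΣA = 2.48052 in.
Transfer each piece to the centroidal x-axis using Ī + A·d² with d = y − 2.48052:
  bottom plate: d = -1.93052 in → contributes +37.0525 in⁴
  web plate: d = 1.61948 in → contributes +18.555 in⁴
  top plate: d = 5.14448 in → contributes +66.925 in⁴
  hole: d = -1.93052 in → contributes −0.734844 in⁴
Total I = 121.798 in⁴.

Ix ≈ 121.8 in⁴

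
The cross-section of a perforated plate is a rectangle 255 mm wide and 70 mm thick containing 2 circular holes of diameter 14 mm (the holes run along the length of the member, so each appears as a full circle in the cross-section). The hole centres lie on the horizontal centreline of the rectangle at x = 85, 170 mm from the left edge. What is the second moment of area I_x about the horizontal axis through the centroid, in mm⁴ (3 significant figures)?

I_x ≈ 7.28 × 10⁶ mm⁴

Break the section into simple shapes (no overlaps), measuring from the bottom-left corner of the bounding box.
Plate: 255 × 70, A = 17 850 mm², y = 35 mm, Ī = 7 288 750 mm⁴.
Hole 1 (subtracted): ⌀14, A = 153.94 mm², y = 35 mm, Ī = 1885.7 mm⁴.
Hole 2 (subtracted): ⌀14, A = 153.94 mm², y = 35 mm, Ī = 1885.7 mm⁴.
By symmetry the centroid is at mid-height, ȳ = 35 mm.
All pieces are centred on the horizontal axis through the centroid, so I = ΣĪ (holes subtracted) = 7 284 979 mm⁴.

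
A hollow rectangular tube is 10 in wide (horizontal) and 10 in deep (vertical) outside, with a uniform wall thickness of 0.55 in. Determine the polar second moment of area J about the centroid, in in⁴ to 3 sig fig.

J ≈ 621 in⁴

Break the section into simple shapes (no overlaps), measuring from the bottom-left corner of the bounding box.
Outer rectangle: 10 × 10, A = 100 in², y = 5 in, Ī = 833.33 in⁴.
Inner void (subtracted): 8.9 × 8.9, A = 79.21 in², y = 5 in, Ī = 522.85 in⁴.
By symmetry the centroid is at mid-height, ȳ = 5 in.
All pieces are centred on the centroidal x-axis, so I = ΣĪ (holes subtracted) = 310.48 in⁴.
Repeating about the centroidal y-axis gives I_y = 310.48 in⁴.
Polar second moment: J = I_x + I_y = 620.96 in⁴.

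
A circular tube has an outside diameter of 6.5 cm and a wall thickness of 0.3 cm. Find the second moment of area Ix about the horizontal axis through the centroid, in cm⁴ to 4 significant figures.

Ix ≈ 28.14 cm⁴

Decompose the section into non-overlapping parts with the origin at the bottom-left of its bounding rectangle.
Outer circle: ⌀6.5, A = 33.1831 cm², y = 3.25 cm, Ī = 87.6241 cm⁴.
Bore (subtracted): ⌀5.9, A = 27.3397 cm², y = 3.25 cm, Ī = 59.481 cm⁴.
By symmetry the centroid is at mid-height, ȳ = 3.25 cm.
All pieces are centred on the horizontal axis through the centroid, so I = ΣĪ (holes subtracted) = 28.1431 cm⁴.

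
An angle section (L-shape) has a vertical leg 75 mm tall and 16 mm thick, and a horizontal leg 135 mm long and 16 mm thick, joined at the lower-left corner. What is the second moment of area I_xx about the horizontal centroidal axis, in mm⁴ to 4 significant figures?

Treat the section as a set of non-overlapping primitives; coordinates are from the bounding-box lower-left.
Vertical leg: 16 × 75, A = 1 200 mm², y = 37.5 mm, Ī = 562 500 mm⁴.
Horizontal leg (remainder): 119 × 16, A = 1 904 mm², y = 8 mm, Ī = 40618.7 mm⁴.
Centroid: ȳ = ΣA·y / ΣA = 19.4046 mm.
Transfer each piece to the horizontal centroidal axis using Ī + A·d² with d = y − 19.4046:
  vertical leg: d = 18.0954 mm → contributes +955 431 mm⁴
  horizontal leg (remainder): d = -11.4046 mm → contributes +288 264 mm⁴
Total I = 1 243 694 mm⁴.

I_xx ≈ 1.244 × 10⁶ mm⁴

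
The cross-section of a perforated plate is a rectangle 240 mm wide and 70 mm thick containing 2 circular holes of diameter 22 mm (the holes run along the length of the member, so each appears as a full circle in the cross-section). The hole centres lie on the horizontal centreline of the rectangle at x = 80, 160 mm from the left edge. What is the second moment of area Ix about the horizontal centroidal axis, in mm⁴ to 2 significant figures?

Split into non-overlapping primitives; take the origin at the lower-left of the bounding box.
Plate: 240 × 70, A = 16 800 mm², y = 35 mm, Ī = 6 860 000 mm⁴.
Hole 1 (subtracted): ⌀22, A = 380.1 mm², y = 35 mm, Ī = 11 499 mm⁴.
Hole 2 (subtracted): ⌀22, A = 380.1 mm², y = 35 mm, Ī = 11 499 mm⁴.
By symmetry the centroid is at mid-height, ȳ = 35 mm.
All pieces are centred on the horizontal centroidal axis, so I = ΣĪ (holes subtracted) = 6 837 002 mm⁴.

Ix ≈ 6.8 × 10⁶ mm⁴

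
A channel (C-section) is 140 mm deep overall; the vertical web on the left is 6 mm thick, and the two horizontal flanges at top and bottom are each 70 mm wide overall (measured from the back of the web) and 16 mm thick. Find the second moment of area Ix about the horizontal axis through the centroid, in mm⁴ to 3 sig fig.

Decompose the section into non-overlapping parts with the origin at the bottom-left of its bounding rectangle.
Web: 6 × 140, A = 840 mm², y = 70 mm, Ī = 1 372 000 mm⁴.
Top flange (beyond web): 64 × 16, A = 1 024 mm², y = 132 mm, Ī = 21 845 mm⁴.
Bottom flange (beyond web): 64 × 16, A = 1 024 mm², y = 8 mm, Ī = 21 845 mm⁴.
By symmetry the centroid is at mid-height, ȳ = 70 mm.
Transfer each piece to the horizontal axis through the centroid using Ī + A·d² with d = y − 70:
  web: d = 0 mm → contributes +1 372 000 mm⁴
  top flange (beyond web): d = 62 mm → contributes +3 958 101 mm⁴
  bottom flange (beyond web): d = -62 mm → contributes +3 958 101 mm⁴
Total I = 9 288 203 mm⁴.

Ix ≈ 9.29 × 10⁶ mm⁴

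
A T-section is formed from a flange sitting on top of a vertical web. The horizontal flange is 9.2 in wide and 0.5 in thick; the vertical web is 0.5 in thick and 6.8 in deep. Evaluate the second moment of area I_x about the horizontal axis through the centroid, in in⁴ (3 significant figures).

I_x ≈ 39.2 in⁴

Break the section into simple shapes (no overlaps), measuring from the bottom-left corner of the bounding box.
Flange: 9.2 × 0.5, A = 4.6 in², y = 7.05 in, Ī = 0.095833 in⁴.
Web: 0.5 × 6.8, A = 3.4 in², y = 3.4 in, Ī = 13.101 in⁴.
Centroid: ȳ = ΣA·y / ΣA = 5.4988 in.
Transfer each piece to the horizontal axis through the centroid using Ī + A·d² with d = y − 5.4988:
  flange: d = 1.5513 in → contributes +11.165 in⁴
  web: d = -2.0988 in → contributes +28.077 in⁴
Total I = 39.243 in⁴.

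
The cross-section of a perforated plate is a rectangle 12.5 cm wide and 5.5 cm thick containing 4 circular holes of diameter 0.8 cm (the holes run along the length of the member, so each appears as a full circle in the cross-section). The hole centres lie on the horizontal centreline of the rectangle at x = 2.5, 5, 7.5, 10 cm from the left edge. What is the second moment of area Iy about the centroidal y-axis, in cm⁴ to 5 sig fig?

Iy ≈ 879.39 cm⁴

Break the section into simple shapes (no overlaps), measuring from the bottom-left corner of the bounding box.
Plate: 12.5 × 5.5, A = 68.75 cm², x = 6.25 cm, Ī = 895.1823 cm⁴.
Hole 1 (subtracted): ⌀0.8, A = 0.5026548 cm², x = 2.5 cm, Ī = 0.02010619 cm⁴.
Hole 2 (subtracted): ⌀0.8, A = 0.5026548 cm², x = 5 cm, Ī = 0.02010619 cm⁴.
Hole 3 (subtracted): ⌀0.8, A = 0.5026548 cm², x = 7.5 cm, Ī = 0.02010619 cm⁴.
Hole 4 (subtracted): ⌀0.8, A = 0.5026548 cm², x = 10 cm, Ī = 0.02010619 cm⁴.
By symmetry the centroid is at mid-width, x̄ = 6.25 cm.
Transfer each piece to the centroidal y-axis using Ī + A·d² with d = x − 6.25:
  plate: d = 0 cm → contributes +895.1823 cm⁴
  hole 1: d = -3.75 cm → contributes −7.08869 cm⁴
  hole 2: d = -1.25 cm → contributes −0.8055044 cm⁴
  hole 3: d = 1.25 cm → contributes −0.8055044 cm⁴
  hole 4: d = 3.75 cm → contributes −7.08869 cm⁴
Total I = 879.3939 cm⁴.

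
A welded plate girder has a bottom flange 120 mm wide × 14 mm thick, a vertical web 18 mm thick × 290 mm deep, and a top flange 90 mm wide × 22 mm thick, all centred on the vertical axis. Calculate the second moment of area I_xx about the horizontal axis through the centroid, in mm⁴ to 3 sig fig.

I_xx ≈ 1.23 × 10⁸ mm⁴

Treat the section as a set of non-overlapping primitives; coordinates are from the bounding-box lower-left.
Bottom plate: 120 × 14, A = 1 680 mm², y = 7 mm, Ī = 27 440 mm⁴.
Web plate: 18 × 290, A = 5 220 mm², y = 159 mm, Ī = 36 583 500 mm⁴.
Top plate: 90 × 22, A = 1 980 mm², y = 315 mm, Ī = 79 860 mm⁴.
Centroid: ȳ = ΣA·y / ΣA = 165.03 mm.
Transfer each piece to the horizontal axis through the centroid using Ī + A·d² with d = y − 165.03:
  bottom plate: d = -158.03 mm → contributes +41 981 309 mm⁴
  web plate: d = -6.027 mm → contributes +36 773 117 mm⁴
  top plate: d = 149.97 mm → contributes +44 613 807 mm⁴
Total I = 123 368 234 mm⁴.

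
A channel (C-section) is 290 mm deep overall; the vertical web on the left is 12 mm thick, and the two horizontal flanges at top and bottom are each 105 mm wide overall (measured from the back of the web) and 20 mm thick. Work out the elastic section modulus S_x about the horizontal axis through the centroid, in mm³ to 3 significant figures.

S_x ≈ 6.37 × 10⁵ mm³

Treat the section as a set of non-overlapping primitives; coordinates are from the bounding-box lower-left.
Web: 12 × 290, A = 3 480 mm², y = 145 mm, Ī = 24 389 000 mm⁴.
Top flange (beyond web): 93 × 20, A = 1 860 mm², y = 280 mm, Ī = 62 000 mm⁴.
Bottom flange (beyond web): 93 × 20, A = 1 860 mm², y = 10 mm, Ī = 62 000 mm⁴.
By symmetry the centroid is at mid-height, ȳ = 145 mm.
Transfer each piece to the horizontal axis through the centroid using Ī + A·d² with d = y − 145:
  web: d = 0 mm → contributes +24 389 000 mm⁴
  top flange (beyond web): d = 135 mm → contributes +33 960 500 mm⁴
  bottom flange (beyond web): d = -135 mm → contributes +33 960 500 mm⁴
Total I = 92 310 000 mm⁴.
Extreme fibre distance c = 145 mm; S = I/c = 636 621 mm³.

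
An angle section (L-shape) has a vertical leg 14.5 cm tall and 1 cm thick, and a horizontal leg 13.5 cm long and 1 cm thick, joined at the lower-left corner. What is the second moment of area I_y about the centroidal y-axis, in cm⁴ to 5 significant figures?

Treat the section as a set of non-overlapping primitives; coordinates are from the bounding-box lower-left.
Vertical leg: 1 × 14.5, A = 14.5 cm², x = 0.5 cm, Ī = 1.208333 cm⁴.
Horizontal leg (remainder): 12.5 × 1, A = 12.5 cm², x = 7.25 cm, Ī = 162.7604 cm⁴.
Centroid: x̄ = ΣA·x / ΣA = 3.625 cm.
Transfer each piece to the centroidal y-axis using Ī + A·d² with d = x − 3.625:
  vertical leg: d = -3.125 cm → contributes +142.8099 cm⁴
  horizontal leg (remainder): d = 3.625 cm → contributes +327.0182 cm⁴
Total I = 469.8281 cm⁴.

I_y ≈ 469.83 cm⁴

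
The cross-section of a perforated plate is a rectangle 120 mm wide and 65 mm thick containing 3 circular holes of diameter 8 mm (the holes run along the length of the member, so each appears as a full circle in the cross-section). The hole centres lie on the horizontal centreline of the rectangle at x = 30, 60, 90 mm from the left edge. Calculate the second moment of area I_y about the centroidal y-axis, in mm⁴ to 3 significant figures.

I_y ≈ 9.27 × 10⁶ mm⁴

Break the section into simple shapes (no overlaps), measuring from the bottom-left corner of the bounding box.
Plate: 120 × 65, A = 7 800 mm², x = 60 mm, Ī = 9 360 000 mm⁴.
Hole 1 (subtracted): ⌀8, A = 50.265 mm², x = 30 mm, Ī = 201.06 mm⁴.
Hole 2 (subtracted): ⌀8, A = 50.265 mm², x = 60 mm, Ī = 201.06 mm⁴.
Hole 3 (subtracted): ⌀8, A = 50.265 mm², x = 90 mm, Ī = 201.06 mm⁴.
By symmetry the centroid is at mid-width, x̄ = 60 mm.
Transfer each piece to the centroidal y-axis using Ī + A·d² with d = x − 60:
  plate: d = 0 mm → contributes +9 360 000 mm⁴
  hole 1: d = -30 mm → contributes −45 440 mm⁴
  hole 2: d = 0 mm → contributes −201.06 mm⁴
  hole 3: d = 30 mm → contributes −45 440 mm⁴
Total I = 9 268 919 mm⁴.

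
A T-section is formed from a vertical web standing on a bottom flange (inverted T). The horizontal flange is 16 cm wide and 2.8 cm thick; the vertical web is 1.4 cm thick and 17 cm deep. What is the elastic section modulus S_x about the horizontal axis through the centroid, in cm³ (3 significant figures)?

S_x ≈ 142 cm³

Treat the section as a set of non-overlapping primitives; coordinates are from the bounding-box lower-left.
Flange: 16 × 2.8, A = 44.8 cm², y = 1.4 cm, Ī = 29.269 cm⁴.
Web: 1.4 × 17, A = 23.8 cm², y = 11.3 cm, Ī = 573.18 cm⁴.
Centroid: ȳ = ΣA·y / ΣA = 4.8347 cm.
Transfer each piece to the horizontal axis through the centroid using Ī + A·d² with d = y − 4.8347:
  flange: d = -3.4347 cm → contributes +557.78 cm⁴
  web: d = 6.4653 cm → contributes +1 568 cm⁴
Total I = 2125.8 cm⁴.
Extreme fibre distance c = 14.965 cm; S = I/c = 142.05 cm³.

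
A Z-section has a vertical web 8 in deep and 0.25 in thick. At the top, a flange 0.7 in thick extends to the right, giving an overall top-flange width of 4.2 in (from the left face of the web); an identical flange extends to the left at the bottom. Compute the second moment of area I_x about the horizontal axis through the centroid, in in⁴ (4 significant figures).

I_x ≈ 84.57 in⁴

Treat the section as a set of non-overlapping primitives; coordinates are from the bounding-box lower-left.
Web: 0.25 × 8, A = 2 in², y = 4 in, Ī = 10.6667 in⁴.
Top flange (beyond web): 3.95 × 0.7, A = 2.765 in², y = 7.65 in, Ī = 0.112904 in⁴.
Bottom flange (beyond web): 3.95 × 0.7, A = 2.765 in², y = 0.35 in, Ī = 0.112904 in⁴.
Centroid: ȳ = ΣA·y / ΣA = 4 in.
Transfer each piece to the horizontal axis through the centroid using Ī + A·d² with d = y − 4:
  web: d = 0 in → contributes +10.6667 in⁴
  top flange (beyond web): d = 3.65 in → contributes +36.9496 in⁴
  bottom flange (beyond web): d = -3.65 in → contributes +36.9496 in⁴
Total I = 84.5659 in⁴.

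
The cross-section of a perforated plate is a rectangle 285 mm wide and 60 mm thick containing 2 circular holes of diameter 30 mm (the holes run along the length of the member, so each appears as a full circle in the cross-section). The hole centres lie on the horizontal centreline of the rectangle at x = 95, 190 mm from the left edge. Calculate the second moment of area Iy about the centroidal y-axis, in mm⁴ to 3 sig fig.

Iy ≈ 1.12 × 10⁸ mm⁴

Break the section into simple shapes (no overlaps), measuring from the bottom-left corner of the bounding box.
Plate: 285 × 60, A = 17 100 mm², x = 142.5 mm, Ī = 115 745 625 mm⁴.
Hole 1 (subtracted): ⌀30, A = 706.86 mm², x = 95 mm, Ī = 39 761 mm⁴.
Hole 2 (subtracted): ⌀30, A = 706.86 mm², x = 190 mm, Ī = 39 761 mm⁴.
By symmetry the centroid is at mid-width, x̄ = 142.5 mm.
Transfer each piece to the centroidal y-axis using Ī + A·d² with d = x − 142.5:
  plate: d = 0 mm → contributes +115 745 625 mm⁴
  hole 1: d = -47.5 mm → contributes −1 634 610 mm⁴
  hole 2: d = 47.5 mm → contributes −1 634 610 mm⁴
Total I = 112 476 405 mm⁴.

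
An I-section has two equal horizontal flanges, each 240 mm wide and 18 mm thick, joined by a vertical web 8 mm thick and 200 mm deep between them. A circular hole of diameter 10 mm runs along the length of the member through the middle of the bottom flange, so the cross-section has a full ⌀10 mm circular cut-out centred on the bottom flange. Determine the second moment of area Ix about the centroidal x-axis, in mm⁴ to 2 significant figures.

Treat the section as a set of non-overlapping primitives; coordinates are from the bounding-box lower-left.
Bottom flange: 240 × 18, A = 4 320 mm², y = 9 mm, Ī = 116 640 mm⁴.
Web: 8 × 200, A = 1 600 mm², y = 118 mm, Ī = 5 333 333 mm⁴.
Top flange: 240 × 18, A = 4 320 mm², y = 227 mm, Ī = 116 640 mm⁴.
Hole (subtracted): ⌀10, A = 78.54 mm², y = 9 mm, Ī = 490.9 mm⁴.
Centroid: ȳ = ΣA·y / ΣA = 118.8 mm.
Transfer each piece to the centroidal x-axis using Ī + A·d² with d = y − 118.8:
  bottom flange: d = -109.8 mm → contributes +52 239 041 mm⁴
  web: d = -0.8425 mm → contributes +5 334 469 mm⁴
  top flange: d = 108.2 mm → contributes +50 652 211 mm⁴
  hole: d = -109.8 mm → contributes −948 103 mm⁴
Total I = 107 277 619 mm⁴.

Ix ≈ 1.1 × 10⁸ mm⁴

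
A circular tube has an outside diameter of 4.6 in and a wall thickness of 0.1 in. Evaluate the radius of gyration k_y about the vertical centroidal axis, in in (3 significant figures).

k_y ≈ 1.59 in

Break the section into simple shapes (no overlaps), measuring from the bottom-left corner of the bounding box.
Outer circle: ⌀4.6, A = 16.619 in², x = 2.3 in, Ī = 21.979 in⁴.
Bore (subtracted): ⌀4.4, A = 15.205 in², x = 2.3 in, Ī = 18.398 in⁴.
By symmetry the centroid is at mid-width, x̄ = 2.3 in.
All pieces are centred on the vertical centroidal axis, so I = ΣĪ (holes subtracted) = 3.5802 in⁴.
Radius of gyration: k = √(I/A) = √(3.5802 / 1.4137) = 1.5914 in.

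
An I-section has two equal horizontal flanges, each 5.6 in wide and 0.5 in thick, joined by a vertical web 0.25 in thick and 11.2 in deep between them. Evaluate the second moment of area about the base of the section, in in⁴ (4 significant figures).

Break the section into simple shapes (no overlaps), measuring from the bottom-left corner of the bounding box.
Bottom flange: 5.6 × 0.5, A = 2.8 in², y = 0.25 in, Ī = 0.0583333 in⁴.
Web: 0.25 × 11.2, A = 2.8 in², y = 6.1 in, Ī = 29.2693 in⁴.
Top flange: 5.6 × 0.5, A = 2.8 in², y = 11.95 in, Ī = 0.0583333 in⁴.
Transfer each piece to the base of the section using Ī + A·d² with d = y − 0:
  bottom flange: d = 0.25 in → contributes +0.233333 in⁴
  web: d = 6.1 in → contributes +133.457 in⁴
  top flange: d = 11.95 in → contributes +399.905 in⁴
Total I = 533.596 in⁴.

I_base ≈ 533.6 in⁴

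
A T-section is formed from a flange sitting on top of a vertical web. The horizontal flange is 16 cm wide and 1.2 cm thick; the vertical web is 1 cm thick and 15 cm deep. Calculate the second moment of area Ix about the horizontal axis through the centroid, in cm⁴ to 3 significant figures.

Ix ≈ 836 cm⁴

Treat the section as a set of non-overlapping primitives; coordinates are from the bounding-box lower-left.
Flange: 16 × 1.2, A = 19.2 cm², y = 15.6 cm, Ī = 2.304 cm⁴.
Web: 1 × 15, A = 15 cm², y = 7.5 cm, Ī = 281.25 cm⁴.
Centroid: ȳ = ΣA·y / ΣA = 12.047 cm.
Transfer each piece to the horizontal axis through the centroid using Ī + A·d² with d = y − 12.047:
  flange: d = 3.5526 cm → contributes +244.63 cm⁴
  web: d = -4.5474 cm → contributes +591.43 cm⁴
Total I = 836.06 cm⁴.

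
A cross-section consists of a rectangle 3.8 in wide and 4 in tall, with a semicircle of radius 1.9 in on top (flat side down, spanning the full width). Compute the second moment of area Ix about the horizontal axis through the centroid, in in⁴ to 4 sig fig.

Ix ≈ 54.22 in⁴

Treat the section as a set of non-overlapping primitives; coordinates are from the bounding-box lower-left.
Rectangular body: 3.8 × 4, A = 15.2 in², y = 2 in, Ī = 20.2667 in⁴.
Semicircular cap: semicircle r = 1.9, A = 5.67057 in², y = 4.80639 in, Ī = 1.43036 in⁴.
Centroid: ȳ = ΣA·y / ΣA = 2.7625 in.
Transfer each piece to the horizontal axis through the centroid using Ī + A·d² with d = y − 2.7625:
  rectangular body: d = -0.7625 in → contributes +29.104 in⁴
  semicircular cap: d = 2.04388 in → contributes +25.119 in⁴
Total I = 54.223 in⁴.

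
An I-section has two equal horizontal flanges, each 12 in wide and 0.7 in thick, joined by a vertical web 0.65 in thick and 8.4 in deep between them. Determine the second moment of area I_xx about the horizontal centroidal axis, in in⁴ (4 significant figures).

Break the section into simple shapes (no overlaps), measuring from the bottom-left corner of the bounding box.
Bottom flange: 12 × 0.7, A = 8.4 in², y = 0.35 in, Ī = 0.343 in⁴.
Web: 0.65 × 8.4, A = 5.46 in², y = 4.9 in, Ī = 32.1048 in⁴.
Top flange: 12 × 0.7, A = 8.4 in², y = 9.45 in, Ī = 0.343 in⁴.
By symmetry the centroid is at mid-height, ȳ = 4.9 in.
Transfer each piece to the horizontal centroidal axis using Ī + A·d² with d = y − 4.9:
  bottom flange: d = -4.55 in → contributes +174.244 in⁴
  web: d = 0 in → contributes +32.1048 in⁴
  top flange: d = 4.55 in → contributes +174.244 in⁴
Total I = 380.593 in⁴.

I_xx ≈ 380.6 in⁴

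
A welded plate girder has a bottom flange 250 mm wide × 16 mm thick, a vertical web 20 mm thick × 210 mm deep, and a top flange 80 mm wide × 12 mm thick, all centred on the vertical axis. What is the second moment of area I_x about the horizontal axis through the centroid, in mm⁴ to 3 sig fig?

Treat the section as a set of non-overlapping primitives; coordinates are from the bounding-box lower-left.
Bottom plate: 250 × 16, A = 4 000 mm², y = 8 mm, Ī = 85 333 mm⁴.
Web plate: 20 × 210, A = 4 200 mm², y = 121 mm, Ī = 15 435 000 mm⁴.
Top plate: 80 × 12, A = 960 mm², y = 232 mm, Ī = 11 520 mm⁴.
Centroid: ȳ = ΣA·y / ΣA = 83.288 mm.
Transfer each piece to the horizontal axis through the centroid using Ī + A·d² with d = y − 83.288:
  bottom plate: d = -75.288 mm → contributes +22 758 591 mm⁴
  web plate: d = 37.712 mm → contributes +21 408 152 mm⁴
  top plate: d = 148.71 mm → contributes +21 242 109 mm⁴
Total I = 65 408 852 mm⁴.

I_x ≈ 6.54 × 10⁷ mm⁴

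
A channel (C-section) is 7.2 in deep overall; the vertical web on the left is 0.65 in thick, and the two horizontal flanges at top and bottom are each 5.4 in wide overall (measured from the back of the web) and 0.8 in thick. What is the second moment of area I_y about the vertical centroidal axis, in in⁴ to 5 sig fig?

Decompose the section into non-overlapping parts with the origin at the bottom-left of its bounding rectangle.
Web: 0.65 × 7.2, A = 4.68 in², x = 0.325 in, Ī = 0.164775 in⁴.
Top flange (beyond web): 4.75 × 0.8, A = 3.8 in², x = 3.025 in, Ī = 7.144792 in⁴.
Bottom flange (beyond web): 4.75 × 0.8, A = 3.8 in², x = 3.025 in, Ī = 7.144792 in⁴.
Centroid: x̄ = ΣA·x / ΣA = 1.99601 in.
Transfer each piece to the vertical centroidal axis using Ī + A·d² with d = x − 1.99601:
  web: d = -1.67101 in → contributes +13.23262 in⁴
  top flange (beyond web): d = 1.02899 in → contributes +11.16831 in⁴
  bottom flange (beyond web): d = 1.02899 in → contributes +11.16831 in⁴
Total I = 35.56924 in⁴.

I_y ≈ 35.569 in⁴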